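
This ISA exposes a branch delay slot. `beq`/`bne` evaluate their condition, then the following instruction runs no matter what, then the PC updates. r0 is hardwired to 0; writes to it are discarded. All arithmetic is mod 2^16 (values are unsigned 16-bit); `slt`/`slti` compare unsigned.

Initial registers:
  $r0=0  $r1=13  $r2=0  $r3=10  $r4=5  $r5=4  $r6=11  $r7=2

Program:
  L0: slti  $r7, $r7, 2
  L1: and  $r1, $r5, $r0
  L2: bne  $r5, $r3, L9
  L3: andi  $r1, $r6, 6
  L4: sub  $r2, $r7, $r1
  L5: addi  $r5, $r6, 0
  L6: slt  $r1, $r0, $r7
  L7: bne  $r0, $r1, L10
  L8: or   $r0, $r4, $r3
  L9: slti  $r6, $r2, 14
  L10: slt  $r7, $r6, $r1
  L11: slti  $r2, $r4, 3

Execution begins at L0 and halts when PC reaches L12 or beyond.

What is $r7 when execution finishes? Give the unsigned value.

1

[0] slti  $r7, $r7, 2  →  {$r0:0, $r1:13, $r2:0, $r3:10, $r4:5, $r5:4, $r6:11, $r7:0}
[1] and  $r1, $r5, $r0  →  {$r0:0, $r1:0, $r2:0, $r3:10, $r4:5, $r5:4, $r6:11, $r7:0}
[2] bne  $r5, $r3, L9  →  {$r0:0, $r1:0, $r2:0, $r3:10, $r4:5, $r5:4, $r6:11, $r7:0}  ⟨branch taken⟩
[3] andi  $r1, $r6, 6  →  {$r0:0, $r1:2, $r2:0, $r3:10, $r4:5, $r5:4, $r6:11, $r7:0}
[9] slti  $r6, $r2, 14  →  {$r0:0, $r1:2, $r2:0, $r3:10, $r4:5, $r5:4, $r6:1, $r7:0}
[10] slt  $r7, $r6, $r1  →  {$r0:0, $r1:2, $r2:0, $r3:10, $r4:5, $r5:4, $r6:1, $r7:1}
[11] slti  $r2, $r4, 3  →  {$r0:0, $r1:2, $r2:0, $r3:10, $r4:5, $r5:4, $r6:1, $r7:1}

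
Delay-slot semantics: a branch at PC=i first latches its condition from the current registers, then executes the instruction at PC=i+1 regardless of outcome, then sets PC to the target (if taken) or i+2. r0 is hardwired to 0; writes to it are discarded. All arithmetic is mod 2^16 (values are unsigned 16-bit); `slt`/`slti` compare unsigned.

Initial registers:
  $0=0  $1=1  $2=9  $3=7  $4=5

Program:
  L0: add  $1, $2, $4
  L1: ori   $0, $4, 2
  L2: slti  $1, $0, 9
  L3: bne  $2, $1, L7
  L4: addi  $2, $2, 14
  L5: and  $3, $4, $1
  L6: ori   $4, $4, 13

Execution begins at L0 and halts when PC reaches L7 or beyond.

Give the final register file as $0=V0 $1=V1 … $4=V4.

$0=0 $1=1 $2=23 $3=7 $4=5

#0 add  $1, $2, $4 ; 0/14/9/7/5
#1 ori   $0, $4, 2 ; 0/14/9/7/5
#2 slti  $1, $0, 9 ; 0/1/9/7/5
#3 bne  $2, $1, L7 ; 0/1/9/7/5 ; →target
#4 addi  $2, $2, 14 ; 0/1/23/7/5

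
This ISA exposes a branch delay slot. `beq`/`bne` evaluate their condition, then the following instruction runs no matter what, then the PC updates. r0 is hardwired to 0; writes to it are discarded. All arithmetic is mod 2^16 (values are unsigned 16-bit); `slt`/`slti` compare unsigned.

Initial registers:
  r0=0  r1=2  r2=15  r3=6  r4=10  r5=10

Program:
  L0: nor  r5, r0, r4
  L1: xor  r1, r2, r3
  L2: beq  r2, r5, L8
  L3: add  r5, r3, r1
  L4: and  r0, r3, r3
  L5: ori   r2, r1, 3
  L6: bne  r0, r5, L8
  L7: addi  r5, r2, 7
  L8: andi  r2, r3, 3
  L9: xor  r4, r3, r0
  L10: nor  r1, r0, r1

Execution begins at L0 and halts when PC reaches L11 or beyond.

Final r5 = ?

[0] nor  r5, r0, r4  →  {r0:0, r1:2, r2:15, r3:6, r4:10, r5:65525}
[1] xor  r1, r2, r3  →  {r0:0, r1:9, r2:15, r3:6, r4:10, r5:65525}
[2] beq  r2, r5, L8  →  {r0:0, r1:9, r2:15, r3:6, r4:10, r5:65525}  ⟨branch fallthrough⟩
[3] add  r5, r3, r1  →  {r0:0, r1:9, r2:15, r3:6, r4:10, r5:15}
[4] and  r0, r3, r3  →  {r0:0, r1:9, r2:15, r3:6, r4:10, r5:15}
[5] ori   r2, r1, 3  →  {r0:0, r1:9, r2:11, r3:6, r4:10, r5:15}
[6] bne  r0, r5, L8  →  {r0:0, r1:9, r2:11, r3:6, r4:10, r5:15}  ⟨branch taken⟩
[7] addi  r5, r2, 7  →  {r0:0, r1:9, r2:11, r3:6, r4:10, r5:18}
[8] andi  r2, r3, 3  →  {r0:0, r1:9, r2:2, r3:6, r4:10, r5:18}
[9] xor  r4, r3, r0  →  {r0:0, r1:9, r2:2, r3:6, r4:6, r5:18}
[10] nor  r1, r0, r1  →  {r0:0, r1:65526, r2:2, r3:6, r4:6, r5:18}

18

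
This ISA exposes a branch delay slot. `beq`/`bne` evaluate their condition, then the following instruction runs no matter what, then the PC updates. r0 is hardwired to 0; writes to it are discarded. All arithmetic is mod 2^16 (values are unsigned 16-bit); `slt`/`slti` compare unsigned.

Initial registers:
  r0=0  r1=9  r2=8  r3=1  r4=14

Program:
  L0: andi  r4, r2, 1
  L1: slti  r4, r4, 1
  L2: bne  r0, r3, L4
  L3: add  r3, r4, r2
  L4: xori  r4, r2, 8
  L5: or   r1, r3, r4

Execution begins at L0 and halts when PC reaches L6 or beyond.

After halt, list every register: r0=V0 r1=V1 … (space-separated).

[0] andi  r4, r2, 1  →  {r0:0, r1:9, r2:8, r3:1, r4:0}
[1] slti  r4, r4, 1  →  {r0:0, r1:9, r2:8, r3:1, r4:1}
[2] bne  r0, r3, L4  →  {r0:0, r1:9, r2:8, r3:1, r4:1}  ⟨branch taken⟩
[3] add  r3, r4, r2  →  {r0:0, r1:9, r2:8, r3:9, r4:1}
[4] xori  r4, r2, 8  →  {r0:0, r1:9, r2:8, r3:9, r4:0}
[5] or   r1, r3, r4  →  {r0:0, r1:9, r2:8, r3:9, r4:0}

r0=0 r1=9 r2=8 r3=9 r4=0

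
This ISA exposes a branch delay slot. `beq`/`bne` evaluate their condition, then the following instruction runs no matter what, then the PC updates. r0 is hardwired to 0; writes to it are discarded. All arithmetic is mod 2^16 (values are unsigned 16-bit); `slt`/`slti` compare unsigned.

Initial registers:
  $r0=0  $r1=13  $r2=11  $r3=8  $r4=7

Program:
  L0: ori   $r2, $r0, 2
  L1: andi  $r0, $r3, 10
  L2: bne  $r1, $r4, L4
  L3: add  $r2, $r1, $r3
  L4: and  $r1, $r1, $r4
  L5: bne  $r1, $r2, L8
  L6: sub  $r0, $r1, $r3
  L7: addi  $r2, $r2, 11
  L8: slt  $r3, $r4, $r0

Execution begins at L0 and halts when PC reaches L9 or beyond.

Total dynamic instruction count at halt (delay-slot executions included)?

  step pc=0: ori   $r2, $r0, 2  regs=(0,13,2,8,7)
  step pc=1: andi  $r0, $r3, 10  regs=(0,13,2,8,7)
  step pc=2: bne  $r1, $r4, L4  cond=T  regs=(0,13,2,8,7)
  step pc=3: add  $r2, $r1, $r3  regs=(0,13,21,8,7)
  step pc=4: and  $r1, $r1, $r4  regs=(0,5,21,8,7)
  step pc=5: bne  $r1, $r2, L8  cond=T  regs=(0,5,21,8,7)
  step pc=6: sub  $r0, $r1, $r3  regs=(0,5,21,8,7)
  step pc=8: slt  $r3, $r4, $r0  regs=(0,5,21,0,7)

8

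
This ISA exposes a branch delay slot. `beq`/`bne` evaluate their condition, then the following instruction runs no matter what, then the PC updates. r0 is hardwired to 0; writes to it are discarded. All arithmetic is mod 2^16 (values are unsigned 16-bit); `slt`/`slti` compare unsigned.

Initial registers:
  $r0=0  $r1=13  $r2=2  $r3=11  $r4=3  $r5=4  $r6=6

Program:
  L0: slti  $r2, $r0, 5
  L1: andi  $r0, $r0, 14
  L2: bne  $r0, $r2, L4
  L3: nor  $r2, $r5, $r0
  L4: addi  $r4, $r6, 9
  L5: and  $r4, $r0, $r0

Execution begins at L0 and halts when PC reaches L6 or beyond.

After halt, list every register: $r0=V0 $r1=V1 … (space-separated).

PC=0  slti  $r2, $r0, 5      | $r0=0 $r1=13 $r2=1 $r3=11 $r4=3 $r5=4 $r6=6
PC=1  andi  $r0, $r0, 14     | $r0=0 $r1=13 $r2=1 $r3=11 $r4=3 $r5=4 $r6=6
PC=2  bne  $r0, $r2, L4      | $r0=0 $r1=13 $r2=1 $r3=11 $r4=3 $r5=4 $r6=6  [TAKEN]
PC=3  nor  $r2, $r5, $r0     | $r0=0 $r1=13 $r2=65531 $r3=11 $r4=3 $r5=4 $r6=6
PC=4  addi  $r4, $r6, 9      | $r0=0 $r1=13 $r2=65531 $r3=11 $r4=15 $r5=4 $r6=6
PC=5  and  $r4, $r0, $r0     | $r0=0 $r1=13 $r2=65531 $r3=11 $r4=0 $r5=4 $r6=6

$r0=0 $r1=13 $r2=65531 $r3=11 $r4=0 $r5=4 $r6=6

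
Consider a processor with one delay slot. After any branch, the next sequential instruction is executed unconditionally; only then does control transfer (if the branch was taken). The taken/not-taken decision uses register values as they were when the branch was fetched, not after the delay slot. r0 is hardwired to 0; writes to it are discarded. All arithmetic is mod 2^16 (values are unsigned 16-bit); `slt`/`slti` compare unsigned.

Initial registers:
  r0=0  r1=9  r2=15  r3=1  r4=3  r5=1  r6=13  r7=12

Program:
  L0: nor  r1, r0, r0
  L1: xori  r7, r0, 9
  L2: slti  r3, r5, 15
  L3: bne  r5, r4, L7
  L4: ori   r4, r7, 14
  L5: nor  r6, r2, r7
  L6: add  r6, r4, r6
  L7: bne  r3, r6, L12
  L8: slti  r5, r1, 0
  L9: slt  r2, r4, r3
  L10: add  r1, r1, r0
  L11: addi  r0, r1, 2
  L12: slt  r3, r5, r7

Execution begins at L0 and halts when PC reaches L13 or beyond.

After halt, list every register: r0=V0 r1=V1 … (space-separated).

PC=0  nor  r1, r0, r0        | r0=0 r1=65535 r2=15 r3=1 r4=3 r5=1 r6=13 r7=12
PC=1  xori  r7, r0, 9        | r0=0 r1=65535 r2=15 r3=1 r4=3 r5=1 r6=13 r7=9
PC=2  slti  r3, r5, 15       | r0=0 r1=65535 r2=15 r3=1 r4=3 r5=1 r6=13 r7=9
PC=3  bne  r5, r4, L7        | r0=0 r1=65535 r2=15 r3=1 r4=3 r5=1 r6=13 r7=9  [TAKEN]
PC=4  ori   r4, r7, 14       | r0=0 r1=65535 r2=15 r3=1 r4=15 r5=1 r6=13 r7=9
PC=7  bne  r3, r6, L12       | r0=0 r1=65535 r2=15 r3=1 r4=15 r5=1 r6=13 r7=9  [TAKEN]
PC=8  slti  r5, r1, 0        | r0=0 r1=65535 r2=15 r3=1 r4=15 r5=0 r6=13 r7=9
PC=12 slt  r3, r5, r7        | r0=0 r1=65535 r2=15 r3=1 r4=15 r5=0 r6=13 r7=9

r0=0 r1=65535 r2=15 r3=1 r4=15 r5=0 r6=13 r7=9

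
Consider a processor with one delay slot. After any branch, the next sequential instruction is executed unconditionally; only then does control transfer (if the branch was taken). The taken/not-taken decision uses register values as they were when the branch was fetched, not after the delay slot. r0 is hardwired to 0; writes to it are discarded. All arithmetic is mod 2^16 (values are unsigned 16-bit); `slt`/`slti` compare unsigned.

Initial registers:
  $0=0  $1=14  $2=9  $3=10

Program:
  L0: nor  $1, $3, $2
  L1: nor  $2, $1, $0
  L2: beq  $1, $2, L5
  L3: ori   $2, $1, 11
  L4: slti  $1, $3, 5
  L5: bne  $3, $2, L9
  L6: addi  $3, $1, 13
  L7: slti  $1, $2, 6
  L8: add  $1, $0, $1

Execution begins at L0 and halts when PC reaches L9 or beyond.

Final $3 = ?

13

[0] nor  $1, $3, $2  →  {$0:0, $1:65524, $2:9, $3:10}
[1] nor  $2, $1, $0  →  {$0:0, $1:65524, $2:11, $3:10}
[2] beq  $1, $2, L5  →  {$0:0, $1:65524, $2:11, $3:10}  ⟨branch fallthrough⟩
[3] ori   $2, $1, 11  →  {$0:0, $1:65524, $2:65535, $3:10}
[4] slti  $1, $3, 5  →  {$0:0, $1:0, $2:65535, $3:10}
[5] bne  $3, $2, L9  →  {$0:0, $1:0, $2:65535, $3:10}  ⟨branch taken⟩
[6] addi  $3, $1, 13  →  {$0:0, $1:0, $2:65535, $3:13}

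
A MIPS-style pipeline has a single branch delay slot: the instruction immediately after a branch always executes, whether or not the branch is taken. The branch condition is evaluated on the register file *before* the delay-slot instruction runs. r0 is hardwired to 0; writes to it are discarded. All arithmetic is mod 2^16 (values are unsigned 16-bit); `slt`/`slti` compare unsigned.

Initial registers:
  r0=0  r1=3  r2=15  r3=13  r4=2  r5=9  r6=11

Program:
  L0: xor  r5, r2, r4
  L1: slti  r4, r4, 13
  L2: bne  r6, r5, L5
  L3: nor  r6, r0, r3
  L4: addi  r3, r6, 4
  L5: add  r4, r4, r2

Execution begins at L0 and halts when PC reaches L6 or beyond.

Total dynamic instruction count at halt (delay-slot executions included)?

  step pc=0: xor  r5, r2, r4  regs=(0,3,15,13,2,13,11)
  step pc=1: slti  r4, r4, 13  regs=(0,3,15,13,1,13,11)
  step pc=2: bne  r6, r5, L5  cond=T  regs=(0,3,15,13,1,13,11)
  step pc=3: nor  r6, r0, r3  regs=(0,3,15,13,1,13,65522)
  step pc=5: add  r4, r4, r2  regs=(0,3,15,13,16,13,65522)

5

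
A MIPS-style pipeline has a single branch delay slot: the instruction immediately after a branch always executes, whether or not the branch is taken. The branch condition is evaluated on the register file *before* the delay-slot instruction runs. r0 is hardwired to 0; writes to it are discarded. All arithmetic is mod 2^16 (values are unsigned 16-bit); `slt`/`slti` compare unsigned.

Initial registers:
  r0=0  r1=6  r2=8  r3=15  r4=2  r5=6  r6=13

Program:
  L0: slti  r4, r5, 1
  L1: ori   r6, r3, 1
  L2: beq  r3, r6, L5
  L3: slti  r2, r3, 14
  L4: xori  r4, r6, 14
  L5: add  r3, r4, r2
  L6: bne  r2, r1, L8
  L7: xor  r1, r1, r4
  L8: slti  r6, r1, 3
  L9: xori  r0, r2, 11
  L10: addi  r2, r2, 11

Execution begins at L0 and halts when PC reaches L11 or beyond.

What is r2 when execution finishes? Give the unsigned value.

11

#0 slti  r4, r5, 1 ; 0/6/8/15/0/6/13
#1 ori   r6, r3, 1 ; 0/6/8/15/0/6/15
#2 beq  r3, r6, L5 ; 0/6/8/15/0/6/15 ; →target
#3 slti  r2, r3, 14 ; 0/6/0/15/0/6/15
#5 add  r3, r4, r2 ; 0/6/0/0/0/6/15
#6 bne  r2, r1, L8 ; 0/6/0/0/0/6/15 ; →target
#7 xor  r1, r1, r4 ; 0/6/0/0/0/6/15
#8 slti  r6, r1, 3 ; 0/6/0/0/0/6/0
#9 xori  r0, r2, 11 ; 0/6/0/0/0/6/0
#10 addi  r2, r2, 11 ; 0/6/11/0/0/6/0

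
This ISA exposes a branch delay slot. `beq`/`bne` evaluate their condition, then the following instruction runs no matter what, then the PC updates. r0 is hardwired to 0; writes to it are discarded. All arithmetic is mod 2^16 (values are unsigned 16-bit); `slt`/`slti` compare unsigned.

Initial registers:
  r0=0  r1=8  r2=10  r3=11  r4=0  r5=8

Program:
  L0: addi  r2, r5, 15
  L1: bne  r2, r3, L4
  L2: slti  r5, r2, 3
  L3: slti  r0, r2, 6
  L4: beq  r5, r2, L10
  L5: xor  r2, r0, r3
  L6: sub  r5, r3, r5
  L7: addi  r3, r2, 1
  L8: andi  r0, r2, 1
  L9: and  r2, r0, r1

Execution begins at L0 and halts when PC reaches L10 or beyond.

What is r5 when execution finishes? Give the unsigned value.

#0 addi  r2, r5, 15 ; 0/8/23/11/0/8
#1 bne  r2, r3, L4 ; 0/8/23/11/0/8 ; →target
#2 slti  r5, r2, 3 ; 0/8/23/11/0/0
#4 beq  r5, r2, L10 ; 0/8/23/11/0/0 ; →fallthru
#5 xor  r2, r0, r3 ; 0/8/11/11/0/0
#6 sub  r5, r3, r5 ; 0/8/11/11/0/11
#7 addi  r3, r2, 1 ; 0/8/11/12/0/11
#8 andi  r0, r2, 1 ; 0/8/11/12/0/11
#9 and  r2, r0, r1 ; 0/8/0/12/0/11

11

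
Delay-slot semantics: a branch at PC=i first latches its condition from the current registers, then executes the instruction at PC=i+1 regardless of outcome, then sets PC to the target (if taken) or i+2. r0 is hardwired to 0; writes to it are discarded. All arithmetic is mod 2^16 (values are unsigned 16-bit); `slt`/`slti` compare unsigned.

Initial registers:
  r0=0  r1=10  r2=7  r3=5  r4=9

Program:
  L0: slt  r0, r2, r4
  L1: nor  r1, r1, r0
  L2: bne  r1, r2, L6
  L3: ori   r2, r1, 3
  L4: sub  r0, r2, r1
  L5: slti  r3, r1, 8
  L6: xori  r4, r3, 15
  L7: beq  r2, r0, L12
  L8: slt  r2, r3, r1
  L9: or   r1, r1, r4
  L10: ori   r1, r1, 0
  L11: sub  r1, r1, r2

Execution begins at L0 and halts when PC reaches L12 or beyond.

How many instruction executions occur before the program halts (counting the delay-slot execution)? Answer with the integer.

  step pc=0: slt  r0, r2, r4  regs=(0,10,7,5,9)
  step pc=1: nor  r1, r1, r0  regs=(0,65525,7,5,9)
  step pc=2: bne  r1, r2, L6  cond=T  regs=(0,65525,7,5,9)
  step pc=3: ori   r2, r1, 3  regs=(0,65525,65527,5,9)
  step pc=6: xori  r4, r3, 15  regs=(0,65525,65527,5,10)
  step pc=7: beq  r2, r0, L12  cond=F  regs=(0,65525,65527,5,10)
  step pc=8: slt  r2, r3, r1  regs=(0,65525,1,5,10)
  step pc=9: or   r1, r1, r4  regs=(0,65535,1,5,10)
  step pc=10: ori   r1, r1, 0  regs=(0,65535,1,5,10)
  step pc=11: sub  r1, r1, r2  regs=(0,65534,1,5,10)

10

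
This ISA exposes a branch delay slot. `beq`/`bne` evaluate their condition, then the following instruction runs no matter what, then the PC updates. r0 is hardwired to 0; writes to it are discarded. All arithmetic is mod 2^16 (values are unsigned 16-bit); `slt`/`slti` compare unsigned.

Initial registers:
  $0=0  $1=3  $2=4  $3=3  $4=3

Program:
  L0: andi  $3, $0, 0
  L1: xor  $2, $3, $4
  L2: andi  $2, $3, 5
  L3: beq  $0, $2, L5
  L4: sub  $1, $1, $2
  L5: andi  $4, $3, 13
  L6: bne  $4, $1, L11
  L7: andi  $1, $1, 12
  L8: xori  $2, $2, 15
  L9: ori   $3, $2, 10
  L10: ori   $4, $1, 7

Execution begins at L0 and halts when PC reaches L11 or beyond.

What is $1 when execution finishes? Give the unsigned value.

0

  step pc=0: andi  $3, $0, 0  regs=(0,3,4,0,3)
  step pc=1: xor  $2, $3, $4  regs=(0,3,3,0,3)
  step pc=2: andi  $2, $3, 5  regs=(0,3,0,0,3)
  step pc=3: beq  $0, $2, L5  cond=T  regs=(0,3,0,0,3)
  step pc=4: sub  $1, $1, $2  regs=(0,3,0,0,3)
  step pc=5: andi  $4, $3, 13  regs=(0,3,0,0,0)
  step pc=6: bne  $4, $1, L11  cond=T  regs=(0,3,0,0,0)
  step pc=7: andi  $1, $1, 12  regs=(0,0,0,0,0)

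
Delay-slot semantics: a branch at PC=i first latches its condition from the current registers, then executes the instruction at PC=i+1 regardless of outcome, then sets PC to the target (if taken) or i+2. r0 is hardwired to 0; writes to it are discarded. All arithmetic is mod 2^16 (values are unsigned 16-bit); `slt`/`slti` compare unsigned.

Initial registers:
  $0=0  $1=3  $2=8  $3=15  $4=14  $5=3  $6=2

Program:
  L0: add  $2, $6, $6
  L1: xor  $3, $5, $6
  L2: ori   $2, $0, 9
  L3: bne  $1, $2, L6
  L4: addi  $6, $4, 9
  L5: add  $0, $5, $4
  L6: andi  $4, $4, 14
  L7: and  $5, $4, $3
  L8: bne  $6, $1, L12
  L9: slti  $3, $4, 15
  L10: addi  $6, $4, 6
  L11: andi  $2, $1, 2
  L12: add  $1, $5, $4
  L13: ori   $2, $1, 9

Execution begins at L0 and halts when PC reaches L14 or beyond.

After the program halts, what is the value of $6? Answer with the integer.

23

PC=0  add  $2, $6, $6        | $0=0 $1=3 $2=4 $3=15 $4=14 $5=3 $6=2
PC=1  xor  $3, $5, $6        | $0=0 $1=3 $2=4 $3=1 $4=14 $5=3 $6=2
PC=2  ori   $2, $0, 9        | $0=0 $1=3 $2=9 $3=1 $4=14 $5=3 $6=2
PC=3  bne  $1, $2, L6        | $0=0 $1=3 $2=9 $3=1 $4=14 $5=3 $6=2  [TAKEN]
PC=4  addi  $6, $4, 9        | $0=0 $1=3 $2=9 $3=1 $4=14 $5=3 $6=23
PC=6  andi  $4, $4, 14       | $0=0 $1=3 $2=9 $3=1 $4=14 $5=3 $6=23
PC=7  and  $5, $4, $3        | $0=0 $1=3 $2=9 $3=1 $4=14 $5=0 $6=23
PC=8  bne  $6, $1, L12       | $0=0 $1=3 $2=9 $3=1 $4=14 $5=0 $6=23  [TAKEN]
PC=9  slti  $3, $4, 15       | $0=0 $1=3 $2=9 $3=1 $4=14 $5=0 $6=23
PC=12 add  $1, $5, $4        | $0=0 $1=14 $2=9 $3=1 $4=14 $5=0 $6=23
PC=13 ori   $2, $1, 9        | $0=0 $1=14 $2=15 $3=1 $4=14 $5=0 $6=23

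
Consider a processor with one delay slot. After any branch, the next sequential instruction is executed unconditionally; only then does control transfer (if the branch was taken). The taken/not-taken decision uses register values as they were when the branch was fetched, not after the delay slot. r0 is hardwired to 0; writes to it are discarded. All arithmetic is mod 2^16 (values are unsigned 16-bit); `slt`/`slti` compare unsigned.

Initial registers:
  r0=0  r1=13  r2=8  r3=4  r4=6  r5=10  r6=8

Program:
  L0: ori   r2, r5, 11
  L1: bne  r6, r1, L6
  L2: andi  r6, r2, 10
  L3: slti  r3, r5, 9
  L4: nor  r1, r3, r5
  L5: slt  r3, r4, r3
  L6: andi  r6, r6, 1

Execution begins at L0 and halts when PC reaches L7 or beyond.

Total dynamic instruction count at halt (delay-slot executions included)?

4

#0 ori   r2, r5, 11 ; 0/13/11/4/6/10/8
#1 bne  r6, r1, L6 ; 0/13/11/4/6/10/8 ; →target
#2 andi  r6, r2, 10 ; 0/13/11/4/6/10/10
#6 andi  r6, r6, 1 ; 0/13/11/4/6/10/0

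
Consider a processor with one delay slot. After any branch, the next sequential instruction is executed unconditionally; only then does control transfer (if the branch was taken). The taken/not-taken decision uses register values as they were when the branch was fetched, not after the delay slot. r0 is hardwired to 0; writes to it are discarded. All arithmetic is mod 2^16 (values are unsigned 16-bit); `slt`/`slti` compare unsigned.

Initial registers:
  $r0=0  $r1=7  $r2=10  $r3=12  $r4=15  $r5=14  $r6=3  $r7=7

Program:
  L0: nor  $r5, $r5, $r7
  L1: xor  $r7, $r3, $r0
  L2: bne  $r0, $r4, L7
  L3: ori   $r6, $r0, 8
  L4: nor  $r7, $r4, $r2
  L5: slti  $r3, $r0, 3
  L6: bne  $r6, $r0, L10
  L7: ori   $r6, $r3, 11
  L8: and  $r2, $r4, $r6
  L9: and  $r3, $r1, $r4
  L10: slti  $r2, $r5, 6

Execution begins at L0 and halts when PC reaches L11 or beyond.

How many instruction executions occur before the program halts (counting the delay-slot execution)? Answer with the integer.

8

  step pc=0: nor  $r5, $r5, $r7  regs=(0,7,10,12,15,65520,3,7)
  step pc=1: xor  $r7, $r3, $r0  regs=(0,7,10,12,15,65520,3,12)
  step pc=2: bne  $r0, $r4, L7  cond=T  regs=(0,7,10,12,15,65520,3,12)
  step pc=3: ori   $r6, $r0, 8  regs=(0,7,10,12,15,65520,8,12)
  step pc=7: ori   $r6, $r3, 11  regs=(0,7,10,12,15,65520,15,12)
  step pc=8: and  $r2, $r4, $r6  regs=(0,7,15,12,15,65520,15,12)
  step pc=9: and  $r3, $r1, $r4  regs=(0,7,15,7,15,65520,15,12)
  step pc=10: slti  $r2, $r5, 6  regs=(0,7,0,7,15,65520,15,12)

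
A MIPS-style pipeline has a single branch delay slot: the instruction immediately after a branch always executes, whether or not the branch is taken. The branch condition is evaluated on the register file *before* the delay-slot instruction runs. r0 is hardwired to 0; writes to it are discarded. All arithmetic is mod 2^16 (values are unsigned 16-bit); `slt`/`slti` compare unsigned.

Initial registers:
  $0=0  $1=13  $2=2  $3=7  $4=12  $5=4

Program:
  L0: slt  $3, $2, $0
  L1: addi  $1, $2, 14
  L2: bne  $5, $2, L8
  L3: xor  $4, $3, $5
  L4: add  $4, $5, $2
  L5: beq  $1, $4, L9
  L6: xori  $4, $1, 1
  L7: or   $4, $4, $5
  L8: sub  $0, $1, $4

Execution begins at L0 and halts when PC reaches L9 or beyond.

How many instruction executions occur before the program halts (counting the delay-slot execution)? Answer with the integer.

  step pc=0: slt  $3, $2, $0  regs=(0,13,2,0,12,4)
  step pc=1: addi  $1, $2, 14  regs=(0,16,2,0,12,4)
  step pc=2: bne  $5, $2, L8  cond=T  regs=(0,16,2,0,12,4)
  step pc=3: xor  $4, $3, $5  regs=(0,16,2,0,4,4)
  step pc=8: sub  $0, $1, $4  regs=(0,16,2,0,4,4)

5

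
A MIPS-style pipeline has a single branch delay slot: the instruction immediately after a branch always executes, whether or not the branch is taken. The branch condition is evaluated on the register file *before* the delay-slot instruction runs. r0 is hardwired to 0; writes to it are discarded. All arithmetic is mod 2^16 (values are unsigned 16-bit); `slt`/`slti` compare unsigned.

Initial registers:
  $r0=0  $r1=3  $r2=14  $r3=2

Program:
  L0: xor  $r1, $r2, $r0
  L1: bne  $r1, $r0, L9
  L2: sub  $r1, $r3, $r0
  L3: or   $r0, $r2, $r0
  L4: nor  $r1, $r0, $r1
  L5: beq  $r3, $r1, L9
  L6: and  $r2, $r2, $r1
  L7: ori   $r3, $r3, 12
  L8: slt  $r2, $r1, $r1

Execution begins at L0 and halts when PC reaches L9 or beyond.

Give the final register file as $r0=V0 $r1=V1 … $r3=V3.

PC=0  xor  $r1, $r2, $r0     | $r0=0 $r1=14 $r2=14 $r3=2
PC=1  bne  $r1, $r0, L9      | $r0=0 $r1=14 $r2=14 $r3=2  [TAKEN]
PC=2  sub  $r1, $r3, $r0     | $r0=0 $r1=2 $r2=14 $r3=2

$r0=0 $r1=2 $r2=14 $r3=2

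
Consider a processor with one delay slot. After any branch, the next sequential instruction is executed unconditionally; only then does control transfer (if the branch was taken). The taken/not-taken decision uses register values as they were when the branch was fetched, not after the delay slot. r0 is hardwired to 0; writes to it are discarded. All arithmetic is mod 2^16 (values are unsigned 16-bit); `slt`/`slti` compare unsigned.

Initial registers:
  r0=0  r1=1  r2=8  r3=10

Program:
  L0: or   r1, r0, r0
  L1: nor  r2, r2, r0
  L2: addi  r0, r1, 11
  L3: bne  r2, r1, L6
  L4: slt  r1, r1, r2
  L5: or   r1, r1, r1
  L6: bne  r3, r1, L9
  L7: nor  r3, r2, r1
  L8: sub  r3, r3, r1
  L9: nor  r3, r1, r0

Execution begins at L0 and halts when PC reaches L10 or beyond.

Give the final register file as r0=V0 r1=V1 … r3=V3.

PC=0  or   r1, r0, r0        | r0=0 r1=0 r2=8 r3=10
PC=1  nor  r2, r2, r0        | r0=0 r1=0 r2=65527 r3=10
PC=2  addi  r0, r1, 11       | r0=0 r1=0 r2=65527 r3=10
PC=3  bne  r2, r1, L6        | r0=0 r1=0 r2=65527 r3=10  [TAKEN]
PC=4  slt  r1, r1, r2        | r0=0 r1=1 r2=65527 r3=10
PC=6  bne  r3, r1, L9        | r0=0 r1=1 r2=65527 r3=10  [TAKEN]
PC=7  nor  r3, r2, r1        | r0=0 r1=1 r2=65527 r3=8
PC=9  nor  r3, r1, r0        | r0=0 r1=1 r2=65527 r3=65534

r0=0 r1=1 r2=65527 r3=65534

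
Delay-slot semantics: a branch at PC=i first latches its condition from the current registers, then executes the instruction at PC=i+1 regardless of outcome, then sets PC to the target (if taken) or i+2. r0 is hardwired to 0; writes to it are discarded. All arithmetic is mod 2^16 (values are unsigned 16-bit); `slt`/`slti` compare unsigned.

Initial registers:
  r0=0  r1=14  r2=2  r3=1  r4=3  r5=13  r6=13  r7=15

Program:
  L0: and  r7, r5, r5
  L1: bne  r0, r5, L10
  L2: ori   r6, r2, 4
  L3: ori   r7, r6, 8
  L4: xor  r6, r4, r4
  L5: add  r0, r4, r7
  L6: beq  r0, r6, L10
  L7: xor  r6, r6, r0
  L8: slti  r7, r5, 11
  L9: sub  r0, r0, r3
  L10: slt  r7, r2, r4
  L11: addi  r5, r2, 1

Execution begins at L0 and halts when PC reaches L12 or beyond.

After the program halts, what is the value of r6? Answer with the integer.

6

PC=0  and  r7, r5, r5        | r0=0 r1=14 r2=2 r3=1 r4=3 r5=13 r6=13 r7=13
PC=1  bne  r0, r5, L10       | r0=0 r1=14 r2=2 r3=1 r4=3 r5=13 r6=13 r7=13  [TAKEN]
PC=2  ori   r6, r2, 4        | r0=0 r1=14 r2=2 r3=1 r4=3 r5=13 r6=6 r7=13
PC=10 slt  r7, r2, r4        | r0=0 r1=14 r2=2 r3=1 r4=3 r5=13 r6=6 r7=1
PC=11 addi  r5, r2, 1        | r0=0 r1=14 r2=2 r3=1 r4=3 r5=3 r6=6 r7=1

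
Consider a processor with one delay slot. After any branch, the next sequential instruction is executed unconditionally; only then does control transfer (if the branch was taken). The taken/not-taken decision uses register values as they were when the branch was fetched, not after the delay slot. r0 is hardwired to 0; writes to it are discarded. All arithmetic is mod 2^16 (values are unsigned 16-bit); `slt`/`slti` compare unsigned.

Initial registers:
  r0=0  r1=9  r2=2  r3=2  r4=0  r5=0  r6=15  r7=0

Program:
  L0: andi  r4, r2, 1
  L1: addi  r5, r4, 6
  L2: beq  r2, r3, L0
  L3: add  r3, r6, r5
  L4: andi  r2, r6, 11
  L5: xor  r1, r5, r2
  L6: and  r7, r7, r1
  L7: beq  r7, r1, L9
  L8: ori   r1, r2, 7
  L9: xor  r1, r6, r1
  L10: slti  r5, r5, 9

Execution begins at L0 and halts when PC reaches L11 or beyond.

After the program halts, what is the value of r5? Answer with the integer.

PC=0  andi  r4, r2, 1        | r0=0 r1=9 r2=2 r3=2 r4=0 r5=0 r6=15 r7=0
PC=1  addi  r5, r4, 6        | r0=0 r1=9 r2=2 r3=2 r4=0 r5=6 r6=15 r7=0
PC=2  beq  r2, r3, L0        | r0=0 r1=9 r2=2 r3=2 r4=0 r5=6 r6=15 r7=0  [TAKEN]
PC=3  add  r3, r6, r5        | r0=0 r1=9 r2=2 r3=21 r4=0 r5=6 r6=15 r7=0
PC=0  andi  r4, r2, 1        | r0=0 r1=9 r2=2 r3=21 r4=0 r5=6 r6=15 r7=0
PC=1  addi  r5, r4, 6        | r0=0 r1=9 r2=2 r3=21 r4=0 r5=6 r6=15 r7=0
PC=2  beq  r2, r3, L0        | r0=0 r1=9 r2=2 r3=21 r4=0 r5=6 r6=15 r7=0  [not taken]
PC=3  add  r3, r6, r5        | r0=0 r1=9 r2=2 r3=21 r4=0 r5=6 r6=15 r7=0
PC=4  andi  r2, r6, 11       | r0=0 r1=9 r2=11 r3=21 r4=0 r5=6 r6=15 r7=0
PC=5  xor  r1, r5, r2        | r0=0 r1=13 r2=11 r3=21 r4=0 r5=6 r6=15 r7=0
PC=6  and  r7, r7, r1        | r0=0 r1=13 r2=11 r3=21 r4=0 r5=6 r6=15 r7=0
PC=7  beq  r7, r1, L9        | r0=0 r1=13 r2=11 r3=21 r4=0 r5=6 r6=15 r7=0  [not taken]
PC=8  ori   r1, r2, 7        | r0=0 r1=15 r2=11 r3=21 r4=0 r5=6 r6=15 r7=0
PC=9  xor  r1, r6, r1        | r0=0 r1=0 r2=11 r3=21 r4=0 r5=6 r6=15 r7=0
PC=10 slti  r5, r5, 9        | r0=0 r1=0 r2=11 r3=21 r4=0 r5=1 r6=15 r7=0

1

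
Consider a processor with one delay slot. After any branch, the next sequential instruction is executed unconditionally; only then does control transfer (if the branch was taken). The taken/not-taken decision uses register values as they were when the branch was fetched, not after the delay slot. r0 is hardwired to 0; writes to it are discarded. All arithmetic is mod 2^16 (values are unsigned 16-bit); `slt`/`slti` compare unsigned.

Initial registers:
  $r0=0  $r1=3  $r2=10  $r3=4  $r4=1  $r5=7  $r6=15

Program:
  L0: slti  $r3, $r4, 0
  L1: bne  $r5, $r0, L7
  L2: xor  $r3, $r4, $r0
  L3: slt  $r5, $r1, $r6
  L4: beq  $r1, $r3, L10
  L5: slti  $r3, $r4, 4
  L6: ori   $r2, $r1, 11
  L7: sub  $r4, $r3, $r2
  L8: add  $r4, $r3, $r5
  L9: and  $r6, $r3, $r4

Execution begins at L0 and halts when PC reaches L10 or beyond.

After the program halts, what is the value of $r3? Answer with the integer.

[0] slti  $r3, $r4, 0  →  {$r0:0, $r1:3, $r2:10, $r3:0, $r4:1, $r5:7, $r6:15}
[1] bne  $r5, $r0, L7  →  {$r0:0, $r1:3, $r2:10, $r3:0, $r4:1, $r5:7, $r6:15}  ⟨branch taken⟩
[2] xor  $r3, $r4, $r0  →  {$r0:0, $r1:3, $r2:10, $r3:1, $r4:1, $r5:7, $r6:15}
[7] sub  $r4, $r3, $r2  →  {$r0:0, $r1:3, $r2:10, $r3:1, $r4:65527, $r5:7, $r6:15}
[8] add  $r4, $r3, $r5  →  {$r0:0, $r1:3, $r2:10, $r3:1, $r4:8, $r5:7, $r6:15}
[9] and  $r6, $r3, $r4  →  {$r0:0, $r1:3, $r2:10, $r3:1, $r4:8, $r5:7, $r6:0}

1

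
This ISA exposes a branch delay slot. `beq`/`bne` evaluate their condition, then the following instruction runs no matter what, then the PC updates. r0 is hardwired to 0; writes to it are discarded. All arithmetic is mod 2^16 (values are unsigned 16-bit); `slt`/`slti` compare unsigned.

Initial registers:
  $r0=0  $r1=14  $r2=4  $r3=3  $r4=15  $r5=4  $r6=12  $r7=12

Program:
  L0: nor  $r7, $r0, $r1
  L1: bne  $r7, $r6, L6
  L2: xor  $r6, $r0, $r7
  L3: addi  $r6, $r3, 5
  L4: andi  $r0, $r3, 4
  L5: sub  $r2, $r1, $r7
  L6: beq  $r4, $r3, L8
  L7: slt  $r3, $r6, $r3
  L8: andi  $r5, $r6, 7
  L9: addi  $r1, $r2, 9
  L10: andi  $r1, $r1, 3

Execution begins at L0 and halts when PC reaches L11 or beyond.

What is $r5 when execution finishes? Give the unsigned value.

1

#0 nor  $r7, $r0, $r1 ; 0/14/4/3/15/4/12/65521
#1 bne  $r7, $r6, L6 ; 0/14/4/3/15/4/12/65521 ; →target
#2 xor  $r6, $r0, $r7 ; 0/14/4/3/15/4/65521/65521
#6 beq  $r4, $r3, L8 ; 0/14/4/3/15/4/65521/65521 ; →fallthru
#7 slt  $r3, $r6, $r3 ; 0/14/4/0/15/4/65521/65521
#8 andi  $r5, $r6, 7 ; 0/14/4/0/15/1/65521/65521
#9 addi  $r1, $r2, 9 ; 0/13/4/0/15/1/65521/65521
#10 andi  $r1, $r1, 3 ; 0/1/4/0/15/1/65521/65521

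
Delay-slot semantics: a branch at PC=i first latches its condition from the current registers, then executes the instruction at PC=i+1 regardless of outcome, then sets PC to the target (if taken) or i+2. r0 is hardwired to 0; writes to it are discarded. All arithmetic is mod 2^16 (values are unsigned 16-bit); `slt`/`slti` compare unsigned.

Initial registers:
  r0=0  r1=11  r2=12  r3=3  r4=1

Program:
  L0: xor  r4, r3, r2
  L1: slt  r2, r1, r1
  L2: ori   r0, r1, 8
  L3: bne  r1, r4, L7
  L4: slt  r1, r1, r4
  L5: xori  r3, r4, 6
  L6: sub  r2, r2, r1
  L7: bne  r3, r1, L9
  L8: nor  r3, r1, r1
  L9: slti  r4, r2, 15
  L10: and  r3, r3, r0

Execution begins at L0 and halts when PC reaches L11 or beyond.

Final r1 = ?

1

#0 xor  r4, r3, r2 ; 0/11/12/3/15
#1 slt  r2, r1, r1 ; 0/11/0/3/15
#2 ori   r0, r1, 8 ; 0/11/0/3/15
#3 bne  r1, r4, L7 ; 0/11/0/3/15 ; →target
#4 slt  r1, r1, r4 ; 0/1/0/3/15
#7 bne  r3, r1, L9 ; 0/1/0/3/15 ; →target
#8 nor  r3, r1, r1 ; 0/1/0/65534/15
#9 slti  r4, r2, 15 ; 0/1/0/65534/1
#10 and  r3, r3, r0 ; 0/1/0/0/1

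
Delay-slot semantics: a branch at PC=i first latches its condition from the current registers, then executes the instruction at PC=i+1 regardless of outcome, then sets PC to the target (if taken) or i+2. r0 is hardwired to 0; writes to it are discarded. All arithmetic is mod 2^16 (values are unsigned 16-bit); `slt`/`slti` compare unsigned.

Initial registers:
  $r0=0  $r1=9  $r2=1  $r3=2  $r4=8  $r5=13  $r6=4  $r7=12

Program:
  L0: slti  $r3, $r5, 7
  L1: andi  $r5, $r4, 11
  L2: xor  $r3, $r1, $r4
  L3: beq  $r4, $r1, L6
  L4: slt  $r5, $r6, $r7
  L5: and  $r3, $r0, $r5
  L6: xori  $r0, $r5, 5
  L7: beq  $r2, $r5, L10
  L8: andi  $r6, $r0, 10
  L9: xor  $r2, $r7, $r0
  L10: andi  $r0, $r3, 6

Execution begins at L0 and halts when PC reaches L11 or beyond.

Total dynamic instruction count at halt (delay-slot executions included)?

10

PC=0  slti  $r3, $r5, 7      | $r0=0 $r1=9 $r2=1 $r3=0 $r4=8 $r5=13 $r6=4 $r7=12
PC=1  andi  $r5, $r4, 11     | $r0=0 $r1=9 $r2=1 $r3=0 $r4=8 $r5=8 $r6=4 $r7=12
PC=2  xor  $r3, $r1, $r4     | $r0=0 $r1=9 $r2=1 $r3=1 $r4=8 $r5=8 $r6=4 $r7=12
PC=3  beq  $r4, $r1, L6      | $r0=0 $r1=9 $r2=1 $r3=1 $r4=8 $r5=8 $r6=4 $r7=12  [not taken]
PC=4  slt  $r5, $r6, $r7     | $r0=0 $r1=9 $r2=1 $r3=1 $r4=8 $r5=1 $r6=4 $r7=12
PC=5  and  $r3, $r0, $r5     | $r0=0 $r1=9 $r2=1 $r3=0 $r4=8 $r5=1 $r6=4 $r7=12
PC=6  xori  $r0, $r5, 5      | $r0=0 $r1=9 $r2=1 $r3=0 $r4=8 $r5=1 $r6=4 $r7=12
PC=7  beq  $r2, $r5, L10     | $r0=0 $r1=9 $r2=1 $r3=0 $r4=8 $r5=1 $r6=4 $r7=12  [TAKEN]
PC=8  andi  $r6, $r0, 10     | $r0=0 $r1=9 $r2=1 $r3=0 $r4=8 $r5=1 $r6=0 $r7=12
PC=10 andi  $r0, $r3, 6      | $r0=0 $r1=9 $r2=1 $r3=0 $r4=8 $r5=1 $r6=0 $r7=12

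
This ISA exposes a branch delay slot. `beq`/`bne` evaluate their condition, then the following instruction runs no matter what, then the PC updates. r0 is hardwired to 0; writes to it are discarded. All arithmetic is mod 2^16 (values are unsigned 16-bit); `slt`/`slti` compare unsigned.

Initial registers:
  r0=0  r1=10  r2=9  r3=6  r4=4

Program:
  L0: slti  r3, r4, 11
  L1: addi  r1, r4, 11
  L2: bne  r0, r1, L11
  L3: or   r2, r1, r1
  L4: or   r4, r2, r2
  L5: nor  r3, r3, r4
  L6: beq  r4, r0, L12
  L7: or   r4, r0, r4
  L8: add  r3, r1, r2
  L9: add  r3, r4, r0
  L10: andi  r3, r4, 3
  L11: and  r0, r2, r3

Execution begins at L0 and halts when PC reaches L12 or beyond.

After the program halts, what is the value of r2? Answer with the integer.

15

  step pc=0: slti  r3, r4, 11  regs=(0,10,9,1,4)
  step pc=1: addi  r1, r4, 11  regs=(0,15,9,1,4)
  step pc=2: bne  r0, r1, L11  cond=T  regs=(0,15,9,1,4)
  step pc=3: or   r2, r1, r1  regs=(0,15,15,1,4)
  step pc=11: and  r0, r2, r3  regs=(0,15,15,1,4)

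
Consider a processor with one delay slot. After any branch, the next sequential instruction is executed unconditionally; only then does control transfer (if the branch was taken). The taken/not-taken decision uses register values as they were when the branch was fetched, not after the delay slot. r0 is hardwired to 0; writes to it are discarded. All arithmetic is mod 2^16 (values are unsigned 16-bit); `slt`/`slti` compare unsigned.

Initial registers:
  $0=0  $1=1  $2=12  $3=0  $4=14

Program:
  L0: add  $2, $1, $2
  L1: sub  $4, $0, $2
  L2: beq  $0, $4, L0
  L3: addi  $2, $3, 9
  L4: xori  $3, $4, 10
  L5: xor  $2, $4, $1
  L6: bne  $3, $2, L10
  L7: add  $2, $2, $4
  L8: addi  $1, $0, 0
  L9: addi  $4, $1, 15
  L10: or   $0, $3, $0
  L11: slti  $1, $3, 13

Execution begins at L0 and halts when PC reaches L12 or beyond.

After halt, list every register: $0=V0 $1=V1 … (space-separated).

$0=0 $1=0 $2=65509 $3=65529 $4=65523

  step pc=0: add  $2, $1, $2  regs=(0,1,13,0,14)
  step pc=1: sub  $4, $0, $2  regs=(0,1,13,0,65523)
  step pc=2: beq  $0, $4, L0  cond=F  regs=(0,1,13,0,65523)
  step pc=3: addi  $2, $3, 9  regs=(0,1,9,0,65523)
  step pc=4: xori  $3, $4, 10  regs=(0,1,9,65529,65523)
  step pc=5: xor  $2, $4, $1  regs=(0,1,65522,65529,65523)
  step pc=6: bne  $3, $2, L10  cond=T  regs=(0,1,65522,65529,65523)
  step pc=7: add  $2, $2, $4  regs=(0,1,65509,65529,65523)
  step pc=10: or   $0, $3, $0  regs=(0,1,65509,65529,65523)
  step pc=11: slti  $1, $3, 13  regs=(0,0,65509,65529,65523)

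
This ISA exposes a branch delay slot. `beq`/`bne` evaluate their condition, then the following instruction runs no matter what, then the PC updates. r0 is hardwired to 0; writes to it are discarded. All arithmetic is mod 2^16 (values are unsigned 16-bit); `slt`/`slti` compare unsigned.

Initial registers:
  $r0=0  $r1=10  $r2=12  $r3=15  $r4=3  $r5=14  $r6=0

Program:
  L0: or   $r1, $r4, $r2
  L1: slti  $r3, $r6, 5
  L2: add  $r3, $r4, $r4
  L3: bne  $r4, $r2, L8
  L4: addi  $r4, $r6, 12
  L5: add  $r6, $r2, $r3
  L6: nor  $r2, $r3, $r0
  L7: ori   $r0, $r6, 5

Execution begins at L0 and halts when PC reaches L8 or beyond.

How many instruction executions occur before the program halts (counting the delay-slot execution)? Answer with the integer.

5

#0 or   $r1, $r4, $r2 ; 0/15/12/15/3/14/0
#1 slti  $r3, $r6, 5 ; 0/15/12/1/3/14/0
#2 add  $r3, $r4, $r4 ; 0/15/12/6/3/14/0
#3 bne  $r4, $r2, L8 ; 0/15/12/6/3/14/0 ; →target
#4 addi  $r4, $r6, 12 ; 0/15/12/6/12/14/0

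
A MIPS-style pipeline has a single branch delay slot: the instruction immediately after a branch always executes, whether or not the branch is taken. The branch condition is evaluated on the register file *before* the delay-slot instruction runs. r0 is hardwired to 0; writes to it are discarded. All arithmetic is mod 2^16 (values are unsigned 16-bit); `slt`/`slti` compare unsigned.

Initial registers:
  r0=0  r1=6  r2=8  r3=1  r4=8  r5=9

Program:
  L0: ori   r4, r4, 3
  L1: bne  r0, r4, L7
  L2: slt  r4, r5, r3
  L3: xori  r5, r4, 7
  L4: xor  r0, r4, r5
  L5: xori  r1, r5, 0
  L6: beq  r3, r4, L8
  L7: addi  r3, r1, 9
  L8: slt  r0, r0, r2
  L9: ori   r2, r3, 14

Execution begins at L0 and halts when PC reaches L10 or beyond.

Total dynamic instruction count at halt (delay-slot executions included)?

  step pc=0: ori   r4, r4, 3  regs=(0,6,8,1,11,9)
  step pc=1: bne  r0, r4, L7  cond=T  regs=(0,6,8,1,11,9)
  step pc=2: slt  r4, r5, r3  regs=(0,6,8,1,0,9)
  step pc=7: addi  r3, r1, 9  regs=(0,6,8,15,0,9)
  step pc=8: slt  r0, r0, r2  regs=(0,6,8,15,0,9)
  step pc=9: ori   r2, r3, 14  regs=(0,6,15,15,0,9)

6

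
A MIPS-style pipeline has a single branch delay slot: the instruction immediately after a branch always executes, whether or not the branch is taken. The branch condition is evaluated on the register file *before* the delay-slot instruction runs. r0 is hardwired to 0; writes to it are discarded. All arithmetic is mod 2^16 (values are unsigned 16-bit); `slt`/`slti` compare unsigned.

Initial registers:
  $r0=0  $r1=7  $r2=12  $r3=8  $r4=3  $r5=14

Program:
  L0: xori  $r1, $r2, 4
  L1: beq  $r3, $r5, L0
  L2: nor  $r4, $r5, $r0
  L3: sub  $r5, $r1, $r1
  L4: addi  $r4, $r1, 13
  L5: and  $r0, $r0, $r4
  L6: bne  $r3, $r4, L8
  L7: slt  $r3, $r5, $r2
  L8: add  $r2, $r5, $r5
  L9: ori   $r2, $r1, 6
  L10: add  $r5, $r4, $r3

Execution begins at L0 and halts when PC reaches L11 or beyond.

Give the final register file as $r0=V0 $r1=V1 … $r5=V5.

$r0=0 $r1=8 $r2=14 $r3=1 $r4=21 $r5=22

#0 xori  $r1, $r2, 4 ; 0/8/12/8/3/14
#1 beq  $r3, $r5, L0 ; 0/8/12/8/3/14 ; →fallthru
#2 nor  $r4, $r5, $r0 ; 0/8/12/8/65521/14
#3 sub  $r5, $r1, $r1 ; 0/8/12/8/65521/0
#4 addi  $r4, $r1, 13 ; 0/8/12/8/21/0
#5 and  $r0, $r0, $r4 ; 0/8/12/8/21/0
#6 bne  $r3, $r4, L8 ; 0/8/12/8/21/0 ; →target
#7 slt  $r3, $r5, $r2 ; 0/8/12/1/21/0
#8 add  $r2, $r5, $r5 ; 0/8/0/1/21/0
#9 ori   $r2, $r1, 6 ; 0/8/14/1/21/0
#10 add  $r5, $r4, $r3 ; 0/8/14/1/21/22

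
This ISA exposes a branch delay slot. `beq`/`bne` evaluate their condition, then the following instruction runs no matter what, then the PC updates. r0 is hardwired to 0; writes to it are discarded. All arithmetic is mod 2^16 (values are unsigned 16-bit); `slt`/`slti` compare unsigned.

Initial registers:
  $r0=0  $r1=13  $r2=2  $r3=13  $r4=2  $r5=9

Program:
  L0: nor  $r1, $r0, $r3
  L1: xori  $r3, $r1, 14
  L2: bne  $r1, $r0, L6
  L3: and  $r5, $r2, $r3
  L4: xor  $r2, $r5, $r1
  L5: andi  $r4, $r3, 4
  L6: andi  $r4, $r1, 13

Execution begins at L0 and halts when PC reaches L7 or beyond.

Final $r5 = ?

0

  step pc=0: nor  $r1, $r0, $r3  regs=(0,65522,2,13,2,9)
  step pc=1: xori  $r3, $r1, 14  regs=(0,65522,2,65532,2,9)
  step pc=2: bne  $r1, $r0, L6  cond=T  regs=(0,65522,2,65532,2,9)
  step pc=3: and  $r5, $r2, $r3  regs=(0,65522,2,65532,2,0)
  step pc=6: andi  $r4, $r1, 13  regs=(0,65522,2,65532,0,0)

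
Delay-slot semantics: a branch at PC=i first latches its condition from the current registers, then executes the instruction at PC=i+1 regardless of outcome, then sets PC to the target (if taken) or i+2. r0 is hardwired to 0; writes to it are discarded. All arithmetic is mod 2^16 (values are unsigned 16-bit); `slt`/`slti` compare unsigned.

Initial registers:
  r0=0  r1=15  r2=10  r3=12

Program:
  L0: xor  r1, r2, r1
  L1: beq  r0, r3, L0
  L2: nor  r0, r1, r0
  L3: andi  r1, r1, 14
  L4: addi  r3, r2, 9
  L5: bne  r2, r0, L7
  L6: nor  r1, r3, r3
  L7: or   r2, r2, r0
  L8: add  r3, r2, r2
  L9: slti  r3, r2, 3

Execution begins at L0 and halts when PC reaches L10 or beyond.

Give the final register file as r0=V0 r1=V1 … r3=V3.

r0=0 r1=65516 r2=10 r3=0

[0] xor  r1, r2, r1  →  {r0:0, r1:5, r2:10, r3:12}
[1] beq  r0, r3, L0  →  {r0:0, r1:5, r2:10, r3:12}  ⟨branch fallthrough⟩
[2] nor  r0, r1, r0  →  {r0:0, r1:5, r2:10, r3:12}
[3] andi  r1, r1, 14  →  {r0:0, r1:4, r2:10, r3:12}
[4] addi  r3, r2, 9  →  {r0:0, r1:4, r2:10, r3:19}
[5] bne  r2, r0, L7  →  {r0:0, r1:4, r2:10, r3:19}  ⟨branch taken⟩
[6] nor  r1, r3, r3  →  {r0:0, r1:65516, r2:10, r3:19}
[7] or   r2, r2, r0  →  {r0:0, r1:65516, r2:10, r3:19}
[8] add  r3, r2, r2  →  {r0:0, r1:65516, r2:10, r3:20}
[9] slti  r3, r2, 3  →  {r0:0, r1:65516, r2:10, r3:0}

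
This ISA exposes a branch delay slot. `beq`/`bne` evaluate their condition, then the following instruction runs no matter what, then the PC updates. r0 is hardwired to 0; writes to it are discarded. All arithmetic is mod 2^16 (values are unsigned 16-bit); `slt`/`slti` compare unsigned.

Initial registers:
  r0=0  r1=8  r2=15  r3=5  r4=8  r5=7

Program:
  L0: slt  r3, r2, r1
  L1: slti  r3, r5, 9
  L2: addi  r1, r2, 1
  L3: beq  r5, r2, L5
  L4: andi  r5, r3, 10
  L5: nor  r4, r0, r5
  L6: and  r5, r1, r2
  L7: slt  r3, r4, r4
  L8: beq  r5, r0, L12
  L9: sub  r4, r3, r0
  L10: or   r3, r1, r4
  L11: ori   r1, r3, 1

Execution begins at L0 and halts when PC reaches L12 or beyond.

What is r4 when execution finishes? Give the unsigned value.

0

[0] slt  r3, r2, r1  →  {r0:0, r1:8, r2:15, r3:0, r4:8, r5:7}
[1] slti  r3, r5, 9  →  {r0:0, r1:8, r2:15, r3:1, r4:8, r5:7}
[2] addi  r1, r2, 1  →  {r0:0, r1:16, r2:15, r3:1, r4:8, r5:7}
[3] beq  r5, r2, L5  →  {r0:0, r1:16, r2:15, r3:1, r4:8, r5:7}  ⟨branch fallthrough⟩
[4] andi  r5, r3, 10  →  {r0:0, r1:16, r2:15, r3:1, r4:8, r5:0}
[5] nor  r4, r0, r5  →  {r0:0, r1:16, r2:15, r3:1, r4:65535, r5:0}
[6] and  r5, r1, r2  →  {r0:0, r1:16, r2:15, r3:1, r4:65535, r5:0}
[7] slt  r3, r4, r4  →  {r0:0, r1:16, r2:15, r3:0, r4:65535, r5:0}
[8] beq  r5, r0, L12  →  {r0:0, r1:16, r2:15, r3:0, r4:65535, r5:0}  ⟨branch taken⟩
[9] sub  r4, r3, r0  →  {r0:0, r1:16, r2:15, r3:0, r4:0, r5:0}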